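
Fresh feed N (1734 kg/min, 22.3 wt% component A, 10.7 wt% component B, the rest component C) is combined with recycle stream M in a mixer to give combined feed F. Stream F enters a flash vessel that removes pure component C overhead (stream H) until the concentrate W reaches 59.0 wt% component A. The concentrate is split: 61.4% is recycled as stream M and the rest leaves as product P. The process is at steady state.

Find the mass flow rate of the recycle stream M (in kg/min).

Overall component A balance (none leaves overhead): component A in fresh feed = component A in product, i.e. 1734×0.223 = (1−0.614)·W·0.590.
W = 386.68/(0.590×0.386) = 1697.9 kg/min.
Recycle M = 0.614×1697.9 = 1042.5 kg/min.

1043 kg/min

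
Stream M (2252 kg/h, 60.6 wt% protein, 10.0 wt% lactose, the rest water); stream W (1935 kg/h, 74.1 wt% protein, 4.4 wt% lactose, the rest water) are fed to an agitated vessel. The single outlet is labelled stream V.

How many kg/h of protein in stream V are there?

protein out = protein in = 2252×0.606 + 1935×0.741 = 2798.5 kg/h.

2799 kg/h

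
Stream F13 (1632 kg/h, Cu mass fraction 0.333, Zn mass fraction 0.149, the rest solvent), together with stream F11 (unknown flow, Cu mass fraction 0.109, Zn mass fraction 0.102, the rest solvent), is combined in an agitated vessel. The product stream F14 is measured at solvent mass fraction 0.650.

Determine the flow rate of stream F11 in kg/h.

Let F11 be the unknown flow. Total out = 1632 + F11.
solvent balance: 845.38 + 0.789·F11 = 0.650·(1632 + F11)
(0.789 − 0.650)·F11 = 0.650×1632 − 845.38 = 215.42
F11 = 215.42 / 0.139 = 1549.8 kg/h

1550 kg/h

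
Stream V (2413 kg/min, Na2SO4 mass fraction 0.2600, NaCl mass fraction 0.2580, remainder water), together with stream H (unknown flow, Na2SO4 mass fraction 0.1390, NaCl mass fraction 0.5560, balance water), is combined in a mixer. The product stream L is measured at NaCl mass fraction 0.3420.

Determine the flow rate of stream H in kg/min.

947.2 kg/min

Let H be the unknown flow. Total out = 2413 + H.
NaCl balance: 622.55 + 0.556·H = 0.342·(2413 + H)
(0.556 − 0.342)·H = 0.342×2413 − 622.55 = 202.69
H = 202.69 / 0.214 = 947.16 kg/min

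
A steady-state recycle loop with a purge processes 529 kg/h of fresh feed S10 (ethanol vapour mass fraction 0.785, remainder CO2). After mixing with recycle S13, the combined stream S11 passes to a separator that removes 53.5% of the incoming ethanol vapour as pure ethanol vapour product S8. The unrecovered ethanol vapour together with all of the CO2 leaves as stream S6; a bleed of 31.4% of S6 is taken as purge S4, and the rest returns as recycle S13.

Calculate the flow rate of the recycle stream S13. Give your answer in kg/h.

CO2 enters only via S10 and leaves only via the purge: 529×0.215 = 0.314×(CO2 in S6), and the separator passes all CO2, so CO2 in S11 = CO2 in S6 = 362.21 kg/h.
ethanol vapour in S11: m_A = 529×0.785 + (1−0.314)·(1−0.535)·m_A, so m_A = 415.27/0.6810 = 609.78 kg/h.
S6 = (1−0.535)×609.78 + 362.21 = 645.76 kg/h.
Recycle S13 = (1−0.314)×645.76 = 442.99 kg/h.

443 kg/h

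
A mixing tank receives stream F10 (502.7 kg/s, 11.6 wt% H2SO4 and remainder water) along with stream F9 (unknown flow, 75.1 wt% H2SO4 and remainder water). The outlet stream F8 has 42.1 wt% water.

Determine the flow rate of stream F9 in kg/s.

Let F9 be the unknown flow. Total out = 502.7 + F9.
water balance: 444.39 + 0.249·F9 = 0.421·(502.7 + F9)
(0.249 − 0.421)·F9 = 0.421×502.7 − 444.39 = -232.75
F9 = -232.75 / -0.172 = 1353.2 kg/s

1353 kg/s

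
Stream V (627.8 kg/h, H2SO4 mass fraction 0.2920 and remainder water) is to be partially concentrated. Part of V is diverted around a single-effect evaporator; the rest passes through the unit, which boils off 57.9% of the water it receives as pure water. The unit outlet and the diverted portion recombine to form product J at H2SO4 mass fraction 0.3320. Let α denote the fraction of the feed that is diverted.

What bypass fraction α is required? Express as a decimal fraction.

All 627.8×0.292 = 183.32 kg/h of H2SO4 reaches J, so J = 183.32/0.332 = 552.16 kg/h and vapour = 75.639 kg/h.
The evaporator receives (1−α)·627.8 of feed at 0.708 water and removes 0.579 of that water:
0.579×0.708×(1−α)×627.8 = 75.639
(1−α) = 75.639/257.36 = 0.2939;  α = 0.7061.

0.706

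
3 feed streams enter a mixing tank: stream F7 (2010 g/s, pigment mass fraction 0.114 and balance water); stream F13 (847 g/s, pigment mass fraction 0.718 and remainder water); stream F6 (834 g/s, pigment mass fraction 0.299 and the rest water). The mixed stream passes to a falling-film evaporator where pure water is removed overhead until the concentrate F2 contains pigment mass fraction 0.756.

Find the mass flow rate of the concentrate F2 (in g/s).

1437 g/s

pigment entering = 2010×0.114 + 847×0.718 + 834×0.299 = 1086.7 g/s.
All pigment reports to F2, so F2 = 1086.7/0.756 = 1437.4 g/s.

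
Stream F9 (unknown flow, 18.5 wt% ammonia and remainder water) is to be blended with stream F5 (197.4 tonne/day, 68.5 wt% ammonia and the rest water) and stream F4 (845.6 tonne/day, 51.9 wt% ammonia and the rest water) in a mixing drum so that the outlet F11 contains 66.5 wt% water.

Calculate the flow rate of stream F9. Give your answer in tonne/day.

1498 tonne/day

Let F9 be the unknown flow. Total out = 1043 + F9.
water balance: 468.91 + 0.815·F9 = 0.665·(1043 + F9)
(0.815 − 0.665)·F9 = 0.665×1043 − 468.91 = 224.68
F9 = 224.68 / 0.150 = 1497.9 tonne/day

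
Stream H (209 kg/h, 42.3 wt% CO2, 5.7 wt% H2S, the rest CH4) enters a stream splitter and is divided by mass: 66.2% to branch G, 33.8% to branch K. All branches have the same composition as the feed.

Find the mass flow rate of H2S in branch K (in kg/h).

4.027 kg/h

Branch K total = 0.338×209 = 70.642 kg/h.
H2S in K = 0.057×70.642 = 4.0266 kg/h.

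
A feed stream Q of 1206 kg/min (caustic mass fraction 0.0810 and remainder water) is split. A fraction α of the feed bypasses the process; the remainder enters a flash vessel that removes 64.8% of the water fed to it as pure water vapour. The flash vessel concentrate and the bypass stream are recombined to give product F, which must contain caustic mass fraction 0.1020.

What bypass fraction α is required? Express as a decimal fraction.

0.654

All 1206×0.081 = 97.686 kg/min of caustic reaches F, so F = 97.686/0.102 = 957.71 kg/min and vapour = 248.29 kg/min.
The evaporator receives (1−α)·1206 of feed at 0.919 water and removes 0.648 of that water:
0.648×0.919×(1−α)×1206 = 248.29
(1−α) = 248.29/718.19 = 0.3457;  α = 0.6543.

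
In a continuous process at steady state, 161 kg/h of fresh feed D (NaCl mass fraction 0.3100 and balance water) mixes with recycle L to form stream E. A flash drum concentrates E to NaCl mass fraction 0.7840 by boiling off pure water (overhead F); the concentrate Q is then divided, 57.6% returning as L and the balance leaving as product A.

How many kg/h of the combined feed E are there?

Overall NaCl balance (none leaves overhead): NaCl in fresh feed = NaCl in product, i.e. 161×0.310 = (1−0.576)·Q·0.784.
Q = 49.91/(0.784×0.424) = 150.14 kg/h.
Recycle L = 0.576×150.14 = 86.482 kg/h.
Combined feed E = 161 + 86.482 = 247.48 kg/h.

247.5 kg/h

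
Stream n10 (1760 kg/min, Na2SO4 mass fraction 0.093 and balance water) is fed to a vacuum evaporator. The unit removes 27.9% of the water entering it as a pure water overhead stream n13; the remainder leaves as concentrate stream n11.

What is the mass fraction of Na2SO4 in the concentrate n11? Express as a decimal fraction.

0.125

Na2SO4 is not removed: 1760×0.093 = 163.68 kg/min of Na2SO4 enters n11.
water entering = 1760×0.907 = 1596.3 kg/min; overhead removed = 0.279×1596.3 = 445.37 kg/min.
Concentrate = 1760 − 445.37 = 1314.6 kg/min.
Mass fraction = 163.68/1314.6 = 0.125.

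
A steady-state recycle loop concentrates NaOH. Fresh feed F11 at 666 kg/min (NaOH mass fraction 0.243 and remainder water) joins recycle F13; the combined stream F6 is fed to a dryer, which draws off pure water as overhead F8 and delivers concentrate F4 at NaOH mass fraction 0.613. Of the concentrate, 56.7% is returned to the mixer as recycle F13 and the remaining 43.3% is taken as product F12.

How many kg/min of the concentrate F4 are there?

Overall NaOH balance (none leaves overhead): NaOH in fresh feed = NaOH in product, i.e. 666×0.243 = (1−0.567)·F4·0.613.
F4 = 161.84/(0.613×0.433) = 609.72 kg/min.

609.7 kg/min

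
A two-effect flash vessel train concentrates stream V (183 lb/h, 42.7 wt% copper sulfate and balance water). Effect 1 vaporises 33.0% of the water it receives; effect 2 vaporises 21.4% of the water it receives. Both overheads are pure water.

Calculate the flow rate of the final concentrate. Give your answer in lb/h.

133.4 lb/h

water in feed = 183×0.573 = 104.86 lb/h.
After stage 1: water left = (1−0.330)×104.86 = 70.256; stream total = 148.4 lb/h.
After stage 2: water left = (1−0.214)×70.256 = 55.221; final concentrate = 133.36 lb/h.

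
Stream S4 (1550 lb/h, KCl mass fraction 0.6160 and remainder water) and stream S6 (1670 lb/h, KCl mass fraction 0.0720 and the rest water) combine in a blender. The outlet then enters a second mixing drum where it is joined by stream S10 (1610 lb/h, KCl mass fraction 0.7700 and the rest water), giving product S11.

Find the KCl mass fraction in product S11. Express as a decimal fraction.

Overall, product flow = 4830 lb/h.
KCl in = 1550×0.616 + 1670×0.072 + 1610×0.770 = 2314.7 lb/h.
KCl fraction in S11 = 0.4792.

0.4792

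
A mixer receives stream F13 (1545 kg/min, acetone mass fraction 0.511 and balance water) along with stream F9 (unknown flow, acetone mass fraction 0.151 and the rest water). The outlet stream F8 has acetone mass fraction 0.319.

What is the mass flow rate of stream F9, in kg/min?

Let F9 be the unknown flow. Total out = 1545 + F9.
acetone balance: 789.5 + 0.151·F9 = 0.319·(1545 + F9)
(0.151 − 0.319)·F9 = 0.319×1545 − 789.5 = -296.64
F9 = -296.64 / -0.168 = 1765.7 kg/min

1766 kg/min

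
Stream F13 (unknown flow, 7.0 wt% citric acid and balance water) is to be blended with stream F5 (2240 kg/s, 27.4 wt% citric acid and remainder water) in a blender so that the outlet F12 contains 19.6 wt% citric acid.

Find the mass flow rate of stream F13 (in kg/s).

Let F13 be the unknown flow. Total out = 2240 + F13.
citric acid balance: 613.76 + 0.070·F13 = 0.196·(2240 + F13)
(0.070 − 0.196)·F13 = 0.196×2240 − 613.76 = -174.72
F13 = -174.72 / -0.126 = 1386.7 kg/s

1387 kg/s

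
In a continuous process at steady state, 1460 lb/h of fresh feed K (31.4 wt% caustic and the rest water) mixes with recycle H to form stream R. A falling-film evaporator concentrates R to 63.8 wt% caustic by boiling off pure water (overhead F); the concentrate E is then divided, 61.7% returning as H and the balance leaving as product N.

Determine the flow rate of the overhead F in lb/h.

741.4 lb/h

Overall caustic balance (none leaves overhead): caustic in fresh feed = caustic in product, i.e. 1460×0.314 = (1−0.617)·E·0.638.
E = 458.44/(0.638×0.383) = 1876.1 lb/h.
Recycle H = 0.617×1876.1 = 1157.6 lb/h.
Combined feed R = 1460 + 1157.6 = 2617.6 lb/h.
Overhead F = R − E = 2617.6 − 1876.1 = 741.44 lb/h.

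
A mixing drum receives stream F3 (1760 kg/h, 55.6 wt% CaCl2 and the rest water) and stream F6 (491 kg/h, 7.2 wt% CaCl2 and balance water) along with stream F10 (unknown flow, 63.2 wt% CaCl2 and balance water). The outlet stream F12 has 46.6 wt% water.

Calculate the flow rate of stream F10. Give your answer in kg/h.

Let F10 be the unknown flow. Total out = 2251 + F10.
water balance: 1237.1 + 0.368·F10 = 0.466·(2251 + F10)
(0.368 − 0.466)·F10 = 0.466×2251 − 1237.1 = -188.12
F10 = -188.12 / -0.098 = 1919.6 kg/h

1920 kg/h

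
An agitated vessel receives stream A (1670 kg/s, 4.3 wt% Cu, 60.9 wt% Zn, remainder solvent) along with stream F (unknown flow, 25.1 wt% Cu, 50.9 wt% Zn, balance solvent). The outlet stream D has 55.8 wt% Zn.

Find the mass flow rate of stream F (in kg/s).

Let F be the unknown flow. Total out = 1670 + F.
Zn balance: 1017 + 0.509·F = 0.558·(1670 + F)
(0.509 − 0.558)·F = 0.558×1670 − 1017 = -85.17
F = -85.17 / -0.049 = 1738.2 kg/s

1738 kg/s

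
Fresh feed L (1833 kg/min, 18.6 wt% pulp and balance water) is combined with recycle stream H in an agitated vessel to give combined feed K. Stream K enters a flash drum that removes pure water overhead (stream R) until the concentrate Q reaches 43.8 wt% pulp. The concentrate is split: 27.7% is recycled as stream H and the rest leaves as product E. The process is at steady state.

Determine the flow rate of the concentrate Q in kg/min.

Overall pulp balance (none leaves overhead): pulp in fresh feed = pulp in product, i.e. 1833×0.186 = (1−0.277)·Q·0.438.
Q = 340.94/(0.438×0.723) = 1076.6 kg/min.

1077 kg/min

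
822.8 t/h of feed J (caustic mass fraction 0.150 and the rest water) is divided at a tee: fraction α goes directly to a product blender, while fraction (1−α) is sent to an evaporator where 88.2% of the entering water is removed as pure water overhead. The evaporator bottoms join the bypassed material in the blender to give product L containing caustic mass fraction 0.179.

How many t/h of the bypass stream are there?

All 822.8×0.150 = 123.42 t/h of caustic reaches L, so L = 123.42/0.179 = 689.5 t/h and vapour = 133.3 t/h.
The evaporator receives (1−α)·822.8 of feed at 0.850 water and removes 0.882 of that water:
0.882×0.850×(1−α)×822.8 = 133.3
(1−α) = 133.3/616.85 = 0.2161;  α = 0.7839.
Bypass flow = 0.7839×822.8 = 644.99 t/h.

645 t/h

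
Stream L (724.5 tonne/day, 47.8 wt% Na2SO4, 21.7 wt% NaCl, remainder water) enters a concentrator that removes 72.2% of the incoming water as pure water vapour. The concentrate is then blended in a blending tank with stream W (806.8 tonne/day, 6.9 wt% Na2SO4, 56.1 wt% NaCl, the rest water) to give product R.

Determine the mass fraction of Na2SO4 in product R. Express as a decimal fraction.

Vapour removed = 0.722×0.305×724.5 = 159.54 tonne/day; concentrate = 564.96 tonne/day.
Na2SO4 reaching the mixer = 346.31 (from concentrate) + 806.8×0.069 = 401.98 tonne/day.
Product flow = 564.96 + 806.8 = 1371.8 tonne/day; Na2SO4 fraction = 0.293.

0.293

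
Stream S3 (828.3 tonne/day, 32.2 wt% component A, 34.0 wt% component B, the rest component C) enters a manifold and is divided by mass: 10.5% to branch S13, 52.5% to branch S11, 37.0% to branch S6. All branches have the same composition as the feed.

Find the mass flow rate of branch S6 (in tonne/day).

306.5 tonne/day

Branch S6 flow = 0.370×828.3 = 306.47 tonne/day.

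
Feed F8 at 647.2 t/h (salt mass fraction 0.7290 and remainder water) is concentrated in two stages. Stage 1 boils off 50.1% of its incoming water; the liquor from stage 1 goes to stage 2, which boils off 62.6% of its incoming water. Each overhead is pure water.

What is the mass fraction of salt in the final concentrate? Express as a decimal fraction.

water in feed = 647.2×0.271 = 175.39 t/h.
After stage 1: water left = (1−0.501)×175.39 = 87.52; stream total = 559.33 t/h.
After stage 2: water left = (1−0.626)×87.52 = 32.733; final concentrate = 504.54 t/h.
salt fraction = 471.81/504.54 = 0.9351.

0.9351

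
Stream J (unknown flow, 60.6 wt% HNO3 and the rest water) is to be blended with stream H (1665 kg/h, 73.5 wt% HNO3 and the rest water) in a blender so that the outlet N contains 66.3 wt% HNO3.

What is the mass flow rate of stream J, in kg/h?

Let J be the unknown flow. Total out = 1665 + J.
HNO3 balance: 1223.8 + 0.606·J = 0.663·(1665 + J)
(0.606 − 0.663)·J = 0.663×1665 − 1223.8 = -119.88
J = -119.88 / -0.057 = 2103.2 kg/h

2103 kg/h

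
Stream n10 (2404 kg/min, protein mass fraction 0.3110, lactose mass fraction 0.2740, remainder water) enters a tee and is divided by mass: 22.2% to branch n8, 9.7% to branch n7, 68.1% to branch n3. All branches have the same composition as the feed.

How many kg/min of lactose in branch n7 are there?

63.89 kg/min

Branch n7 total = 0.097×2404 = 233.19 kg/min.
lactose in n7 = 0.274×233.19 = 63.894 kg/min.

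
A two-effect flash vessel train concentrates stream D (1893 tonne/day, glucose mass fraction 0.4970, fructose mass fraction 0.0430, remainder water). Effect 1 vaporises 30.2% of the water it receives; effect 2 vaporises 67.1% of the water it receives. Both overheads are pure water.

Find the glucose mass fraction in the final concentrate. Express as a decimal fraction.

water in feed = 1893×0.460 = 870.78 tonne/day.
After stage 1: water left = (1−0.302)×870.78 = 607.8; stream total = 1630 tonne/day.
After stage 2: water left = (1−0.671)×607.8 = 199.97; final concentrate = 1222.2 tonne/day.
glucose fraction = 940.82/1222.2 = 0.7698.

0.7698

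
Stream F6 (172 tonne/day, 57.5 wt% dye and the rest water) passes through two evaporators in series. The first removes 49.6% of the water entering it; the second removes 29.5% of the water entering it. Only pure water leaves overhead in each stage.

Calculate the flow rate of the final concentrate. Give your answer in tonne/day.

water in feed = 172×0.425 = 73.1 tonne/day.
After stage 1: water left = (1−0.496)×73.1 = 36.842; stream total = 135.74 tonne/day.
After stage 2: water left = (1−0.295)×36.842 = 25.974; final concentrate = 124.87 tonne/day.

124.9 tonne/day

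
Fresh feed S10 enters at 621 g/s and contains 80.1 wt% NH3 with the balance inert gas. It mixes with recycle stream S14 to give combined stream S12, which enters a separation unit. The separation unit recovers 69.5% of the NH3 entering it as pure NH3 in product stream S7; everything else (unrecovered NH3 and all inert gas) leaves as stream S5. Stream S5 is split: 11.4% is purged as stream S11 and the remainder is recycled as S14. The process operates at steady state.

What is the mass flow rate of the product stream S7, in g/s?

473.7 g/s

NH3 in S12: m_A = 621×0.801 + (1−0.114)·(1−0.695)·m_A, so m_A = 497.42/0.7298 = 681.61 g/s.
Product S7 = 0.695×681.61 = 473.72 g/s.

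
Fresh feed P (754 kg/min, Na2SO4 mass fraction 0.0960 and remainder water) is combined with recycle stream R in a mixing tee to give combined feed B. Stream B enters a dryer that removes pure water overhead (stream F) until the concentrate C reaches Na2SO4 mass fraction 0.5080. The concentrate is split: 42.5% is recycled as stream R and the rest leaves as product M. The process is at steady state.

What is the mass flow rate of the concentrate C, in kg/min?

247.8 kg/min

Overall Na2SO4 balance (none leaves overhead): Na2SO4 in fresh feed = Na2SO4 in product, i.e. 754×0.096 = (1−0.425)·C·0.508.
C = 72.384/(0.508×0.575) = 247.81 kg/min.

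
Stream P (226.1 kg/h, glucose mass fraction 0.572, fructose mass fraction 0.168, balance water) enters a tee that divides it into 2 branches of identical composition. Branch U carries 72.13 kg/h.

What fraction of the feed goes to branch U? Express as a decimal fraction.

Fraction to U = 72.13/226.1 = 0.3190.

0.319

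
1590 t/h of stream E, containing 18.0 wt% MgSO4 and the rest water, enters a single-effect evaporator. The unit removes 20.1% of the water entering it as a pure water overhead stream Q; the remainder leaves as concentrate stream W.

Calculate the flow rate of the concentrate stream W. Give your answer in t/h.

water entering = 1590×0.820 = 1303.8 t/h; overhead removed = 0.201×1303.8 = 262.06 t/h.
Concentrate = 1590 − 262.06 = 1327.9 t/h.

1328 t/h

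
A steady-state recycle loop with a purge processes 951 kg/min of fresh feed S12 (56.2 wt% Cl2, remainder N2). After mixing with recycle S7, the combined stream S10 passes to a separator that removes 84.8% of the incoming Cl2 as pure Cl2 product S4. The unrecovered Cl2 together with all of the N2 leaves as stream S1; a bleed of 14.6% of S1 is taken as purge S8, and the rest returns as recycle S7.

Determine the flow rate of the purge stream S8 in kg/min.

N2 enters only via S12 and leaves only via the purge: 951×0.438 = 0.146×(N2 in S1), and the separator passes all N2, so N2 in S10 = N2 in S1 = 2853 kg/min.
Cl2 in S10: m_A = 951×0.562 + (1−0.146)·(1−0.848)·m_A, so m_A = 534.46/0.8702 = 614.19 kg/min.
S1 = (1−0.848)×614.19 + 2853 = 2946.4 kg/min.
Purge S8 = 0.146×2946.4 = 430.17 kg/min.

430.2 kg/min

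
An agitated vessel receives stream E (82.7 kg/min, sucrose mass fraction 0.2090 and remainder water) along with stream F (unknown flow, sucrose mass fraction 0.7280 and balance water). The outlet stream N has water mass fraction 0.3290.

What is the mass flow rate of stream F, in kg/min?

670.3 kg/min

Let F be the unknown flow. Total out = 82.7 + F.
water balance: 65.416 + 0.272·F = 0.329·(82.7 + F)
(0.272 − 0.329)·F = 0.329×82.7 − 65.416 = -38.207
F = -38.207 / -0.057 = 670.31 kg/min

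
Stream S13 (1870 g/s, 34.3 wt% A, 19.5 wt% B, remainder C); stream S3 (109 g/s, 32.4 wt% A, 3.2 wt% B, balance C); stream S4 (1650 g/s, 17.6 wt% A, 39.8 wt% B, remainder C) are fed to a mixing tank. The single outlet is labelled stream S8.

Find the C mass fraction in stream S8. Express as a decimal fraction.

0.451

Total flow out = 1870 + 109 + 1650 = 3629 g/s.
C in = 1870×0.462 + 109×0.644 + 1650×0.426 = 1637 g/s.
C mass fraction in S8 = 1637/3629 = 0.451.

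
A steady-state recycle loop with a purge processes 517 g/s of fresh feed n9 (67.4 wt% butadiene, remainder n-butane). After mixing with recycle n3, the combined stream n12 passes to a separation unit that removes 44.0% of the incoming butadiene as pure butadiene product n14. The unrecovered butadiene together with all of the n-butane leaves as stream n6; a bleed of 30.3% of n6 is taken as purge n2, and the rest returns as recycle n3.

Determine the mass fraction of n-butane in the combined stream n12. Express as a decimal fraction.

n-butane enters only via n9 and leaves only via the purge: 517×0.326 = 0.303×(n-butane in n6), and the separation unit passes all n-butane, so n-butane in n12 = n-butane in n6 = 556.24 g/s.
butadiene in n12: m_A = 517×0.674 + (1−0.303)·(1−0.440)·m_A, so m_A = 348.46/0.6097 = 571.54 g/s.
n12 = 571.54 + 556.24 = 1127.8 g/s.
n-butane fraction in n12 = 556.24/1127.8 = 0.4932.

0.4932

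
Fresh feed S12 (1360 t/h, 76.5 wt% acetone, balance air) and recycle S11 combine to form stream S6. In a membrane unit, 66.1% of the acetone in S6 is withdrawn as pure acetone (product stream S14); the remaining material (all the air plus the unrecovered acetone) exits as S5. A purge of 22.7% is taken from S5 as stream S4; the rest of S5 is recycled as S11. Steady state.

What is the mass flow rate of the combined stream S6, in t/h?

2818 t/h

air enters only via S12 and leaves only via the purge: 1360×0.235 = 0.227×(air in S5), and the membrane unit passes all air, so air in S6 = air in S5 = 1407.9 t/h.
acetone in S6: m_A = 1360×0.765 + (1−0.227)·(1−0.661)·m_A, so m_A = 1040.4/0.7380 = 1409.8 t/h.
S6 = 1409.8 + 1407.9 = 2817.8 t/h.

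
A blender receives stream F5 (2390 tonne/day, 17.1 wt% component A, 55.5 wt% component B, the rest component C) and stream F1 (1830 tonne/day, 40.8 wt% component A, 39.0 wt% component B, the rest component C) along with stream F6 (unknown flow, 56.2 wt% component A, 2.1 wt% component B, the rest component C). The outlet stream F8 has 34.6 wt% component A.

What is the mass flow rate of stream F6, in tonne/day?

Let F6 be the unknown flow. Total out = 4220 + F6.
component A balance: 1155.3 + 0.562·F6 = 0.346·(4220 + F6)
(0.562 − 0.346)·F6 = 0.346×4220 − 1155.3 = 304.79
F6 = 304.79 / 0.216 = 1411.1 tonne/day

1411 tonne/day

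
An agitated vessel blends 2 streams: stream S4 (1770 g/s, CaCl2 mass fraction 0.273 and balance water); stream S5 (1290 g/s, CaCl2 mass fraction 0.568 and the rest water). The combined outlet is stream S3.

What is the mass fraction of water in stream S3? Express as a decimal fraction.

0.603

Total flow out = 1770 + 1290 = 3060 g/s.
water in = 1770×0.727 + 1290×0.432 = 1844.1 g/s.
water mass fraction in S3 = 1844.1/3060 = 0.603.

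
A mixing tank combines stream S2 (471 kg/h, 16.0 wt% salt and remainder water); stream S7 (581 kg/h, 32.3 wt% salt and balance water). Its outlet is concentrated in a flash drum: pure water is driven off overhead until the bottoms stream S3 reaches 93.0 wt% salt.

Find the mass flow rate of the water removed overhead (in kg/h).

769.2 kg/h

salt entering = 471×0.160 + 581×0.323 = 263.02 kg/h.
All salt reports to S3, so S3 = 263.02/0.930 = 282.82 kg/h.
Total feed = 1052 kg/h; overhead = 1052 − 282.82 = 769.18 kg/h.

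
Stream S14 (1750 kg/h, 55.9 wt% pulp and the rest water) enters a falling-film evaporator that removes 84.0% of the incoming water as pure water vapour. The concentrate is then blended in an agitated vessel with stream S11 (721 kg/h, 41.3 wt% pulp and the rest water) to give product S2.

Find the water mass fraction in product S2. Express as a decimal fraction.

Vapour removed = 0.840×0.441×1750 = 648.27 kg/h; concentrate = 1101.7 kg/h.
water reaching the mixer = 123.48 (from concentrate) + 721×0.587 = 546.71 kg/h.
Product flow = 1101.7 + 721 = 1822.7 kg/h; water fraction = 0.300.

0.300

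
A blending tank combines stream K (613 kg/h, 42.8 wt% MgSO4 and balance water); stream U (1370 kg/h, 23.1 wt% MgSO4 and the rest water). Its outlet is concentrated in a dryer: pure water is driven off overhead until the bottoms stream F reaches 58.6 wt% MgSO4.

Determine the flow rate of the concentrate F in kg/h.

MgSO4 entering = 613×0.428 + 1370×0.231 = 578.83 kg/h.
All MgSO4 reports to F, so F = 578.83/0.586 = 987.77 kg/h.

987.8 kg/h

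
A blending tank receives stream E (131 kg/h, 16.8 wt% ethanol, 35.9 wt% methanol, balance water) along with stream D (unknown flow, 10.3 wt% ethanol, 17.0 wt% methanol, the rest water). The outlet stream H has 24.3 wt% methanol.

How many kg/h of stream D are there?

208.2 kg/h

Let D be the unknown flow. Total out = 131 + D.
methanol balance: 47.029 + 0.170·D = 0.243·(131 + D)
(0.170 − 0.243)·D = 0.243×131 − 47.029 = -15.196
D = -15.196 / -0.073 = 208.16 kg/h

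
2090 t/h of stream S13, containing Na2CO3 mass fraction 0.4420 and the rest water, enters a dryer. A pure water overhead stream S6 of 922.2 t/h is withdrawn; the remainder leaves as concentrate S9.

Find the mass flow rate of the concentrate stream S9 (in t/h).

Concentrate = 2090 − 922.2 = 1167.8 t/h.

1168 t/h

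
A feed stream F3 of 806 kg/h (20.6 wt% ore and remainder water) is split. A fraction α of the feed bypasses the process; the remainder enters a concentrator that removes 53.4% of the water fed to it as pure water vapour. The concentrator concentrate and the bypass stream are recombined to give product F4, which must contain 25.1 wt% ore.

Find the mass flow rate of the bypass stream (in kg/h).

465.2 kg/h

All 806×0.206 = 166.04 kg/h of ore reaches F4, so F4 = 166.04/0.251 = 661.5 kg/h and vapour = 144.5 kg/h.
The evaporator receives (1−α)·806 of feed at 0.794 water and removes 0.534 of that water:
0.534×0.794×(1−α)×806 = 144.5
(1−α) = 144.5/341.74 = 0.4228;  α = 0.5772.
Bypass flow = 0.5772×806 = 465.19 kg/h.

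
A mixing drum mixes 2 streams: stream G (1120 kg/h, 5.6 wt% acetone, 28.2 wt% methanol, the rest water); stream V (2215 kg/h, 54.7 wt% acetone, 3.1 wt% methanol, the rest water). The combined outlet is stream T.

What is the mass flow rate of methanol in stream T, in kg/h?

384.5 kg/h

methanol out = methanol in = 1120×0.282 + 2215×0.031 = 384.5 kg/h.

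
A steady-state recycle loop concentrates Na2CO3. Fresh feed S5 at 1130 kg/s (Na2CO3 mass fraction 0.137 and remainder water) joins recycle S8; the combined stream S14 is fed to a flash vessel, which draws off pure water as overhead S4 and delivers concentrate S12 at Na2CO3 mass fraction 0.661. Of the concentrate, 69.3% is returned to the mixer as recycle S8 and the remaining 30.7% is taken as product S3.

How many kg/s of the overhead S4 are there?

895.8 kg/s

Overall Na2CO3 balance (none leaves overhead): Na2CO3 in fresh feed = Na2CO3 in product, i.e. 1130×0.137 = (1−0.693)·S12·0.661.
S12 = 154.81/(0.661×0.307) = 762.89 kg/s.
Recycle S8 = 0.693×762.89 = 528.68 kg/s.
Combined feed S14 = 1130 + 528.68 = 1658.7 kg/s.
Overhead S4 = S14 − S12 = 1658.7 − 762.89 = 895.79 kg/s.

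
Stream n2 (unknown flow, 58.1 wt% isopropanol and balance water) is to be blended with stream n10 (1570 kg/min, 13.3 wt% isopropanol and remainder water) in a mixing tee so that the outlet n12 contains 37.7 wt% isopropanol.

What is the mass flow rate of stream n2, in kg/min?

1878 kg/min

Let n2 be the unknown flow. Total out = 1570 + n2.
isopropanol balance: 208.81 + 0.581·n2 = 0.377·(1570 + n2)
(0.581 − 0.377)·n2 = 0.377×1570 − 208.81 = 383.08
n2 = 383.08 / 0.204 = 1877.8 kg/min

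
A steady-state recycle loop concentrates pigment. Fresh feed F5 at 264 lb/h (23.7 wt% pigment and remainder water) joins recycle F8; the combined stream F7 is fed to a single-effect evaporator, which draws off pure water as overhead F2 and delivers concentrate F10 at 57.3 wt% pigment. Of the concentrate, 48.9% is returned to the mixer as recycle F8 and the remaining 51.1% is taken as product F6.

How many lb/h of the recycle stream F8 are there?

Overall pigment balance (none leaves overhead): pigment in fresh feed = pigment in product, i.e. 264×0.237 = (1−0.489)·F10·0.573.
F10 = 62.568/(0.573×0.511) = 213.69 lb/h.
Recycle F8 = 0.489×213.69 = 104.49 lb/h.

104.5 lb/h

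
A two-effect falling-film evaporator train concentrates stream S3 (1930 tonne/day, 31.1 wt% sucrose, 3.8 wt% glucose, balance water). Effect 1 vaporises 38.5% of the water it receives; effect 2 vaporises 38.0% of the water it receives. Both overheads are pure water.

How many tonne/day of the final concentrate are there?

1153 tonne/day

water in feed = 1930×0.651 = 1256.4 tonne/day.
After stage 1: water left = (1−0.385)×1256.4 = 772.7; stream total = 1446.3 tonne/day.
After stage 2: water left = (1−0.380)×772.7 = 479.08; final concentrate = 1152.6 tonne/day.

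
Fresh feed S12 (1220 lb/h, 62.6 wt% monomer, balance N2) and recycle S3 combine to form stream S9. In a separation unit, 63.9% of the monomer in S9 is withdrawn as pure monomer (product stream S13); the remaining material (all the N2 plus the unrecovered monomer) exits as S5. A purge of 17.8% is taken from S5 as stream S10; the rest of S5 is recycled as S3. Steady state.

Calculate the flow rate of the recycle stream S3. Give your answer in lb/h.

N2 enters only via S12 and leaves only via the purge: 1220×0.374 = 0.178×(N2 in S5), and the separation unit passes all N2, so N2 in S9 = N2 in S5 = 2563.4 lb/h.
monomer in S9: m_A = 1220×0.626 + (1−0.178)·(1−0.639)·m_A, so m_A = 763.72/0.7033 = 1086 lb/h.
S5 = (1−0.639)×1086 + 2563.4 = 2955.4 lb/h.
Recycle S3 = (1−0.178)×2955.4 = 2429.3 lb/h.

2429 lb/h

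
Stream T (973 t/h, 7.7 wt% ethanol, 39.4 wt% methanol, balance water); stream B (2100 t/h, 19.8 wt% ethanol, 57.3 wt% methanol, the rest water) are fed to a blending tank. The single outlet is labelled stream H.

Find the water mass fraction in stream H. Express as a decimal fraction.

0.324

Total flow out = 973 + 2100 = 3073 t/h.
water in = 973×0.529 + 2100×0.229 = 995.62 t/h.
water mass fraction in H = 995.62/3073 = 0.324.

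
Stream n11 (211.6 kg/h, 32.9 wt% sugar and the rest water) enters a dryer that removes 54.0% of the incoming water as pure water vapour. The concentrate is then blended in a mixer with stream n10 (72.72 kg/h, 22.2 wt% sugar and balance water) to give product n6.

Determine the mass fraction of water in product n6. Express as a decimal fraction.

Vapour removed = 0.540×0.671×211.6 = 76.671 kg/h; concentrate = 134.93 kg/h.
water reaching the mixer = 65.312 (from concentrate) + 72.72×0.778 = 121.89 kg/h.
Product flow = 134.93 + 72.72 = 207.65 kg/h; water fraction = 0.587.

0.587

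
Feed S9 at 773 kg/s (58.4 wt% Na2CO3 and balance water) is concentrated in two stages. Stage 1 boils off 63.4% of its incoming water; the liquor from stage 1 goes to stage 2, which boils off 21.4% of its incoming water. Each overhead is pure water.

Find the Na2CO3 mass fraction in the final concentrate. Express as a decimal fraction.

0.8299

water in feed = 773×0.416 = 321.57 kg/s.
After stage 1: water left = (1−0.634)×321.57 = 117.69; stream total = 569.13 kg/s.
After stage 2: water left = (1−0.214)×117.69 = 92.507; final concentrate = 543.94 kg/s.
Na2CO3 fraction = 451.43/543.94 = 0.8299.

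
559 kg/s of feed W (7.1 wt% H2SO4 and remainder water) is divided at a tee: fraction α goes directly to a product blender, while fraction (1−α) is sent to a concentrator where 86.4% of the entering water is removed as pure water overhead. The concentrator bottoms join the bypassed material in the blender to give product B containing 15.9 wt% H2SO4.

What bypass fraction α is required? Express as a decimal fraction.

All 559×0.071 = 39.689 kg/s of H2SO4 reaches B, so B = 39.689/0.159 = 249.62 kg/s and vapour = 309.38 kg/s.
The evaporator receives (1−α)·559 of feed at 0.929 water and removes 0.864 of that water:
0.864×0.929×(1−α)×559 = 309.38
(1−α) = 309.38/448.68 = 0.6895;  α = 0.3105.

0.310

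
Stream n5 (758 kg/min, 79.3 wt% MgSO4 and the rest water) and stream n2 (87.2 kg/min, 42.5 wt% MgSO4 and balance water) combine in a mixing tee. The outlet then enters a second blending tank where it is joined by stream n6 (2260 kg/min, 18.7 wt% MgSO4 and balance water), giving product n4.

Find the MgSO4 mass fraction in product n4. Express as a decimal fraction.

0.342

Overall, product flow = 3105.2 kg/min.
MgSO4 in = 758×0.793 + 87.2×0.425 + 2260×0.187 = 1060.8 kg/min.
MgSO4 fraction in n4 = 0.342.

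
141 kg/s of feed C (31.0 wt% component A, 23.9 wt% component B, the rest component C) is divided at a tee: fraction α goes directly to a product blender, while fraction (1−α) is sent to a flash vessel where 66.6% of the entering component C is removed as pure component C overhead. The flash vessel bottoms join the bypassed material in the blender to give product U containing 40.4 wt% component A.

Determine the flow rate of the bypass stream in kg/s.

All 141×0.310 = 43.71 kg/s of component A reaches U, so U = 43.71/0.404 = 108.19 kg/s and vapour = 32.807 kg/s.
The evaporator receives (1−α)·141 of feed at 0.451 component C and removes 0.666 of that component C:
0.666×0.451×(1−α)×141 = 32.807
(1−α) = 32.807/42.352 = 0.7746;  α = 0.2254.
Bypass flow = 0.2254×141 = 31.777 kg/s.

31.78 kg/s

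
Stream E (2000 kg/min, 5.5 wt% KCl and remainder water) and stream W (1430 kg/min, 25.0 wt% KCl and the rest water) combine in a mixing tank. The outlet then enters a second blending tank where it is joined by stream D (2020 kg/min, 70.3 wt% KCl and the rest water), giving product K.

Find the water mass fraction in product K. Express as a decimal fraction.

0.654

Overall, product flow = 5450 kg/min.
water in = 2000×0.945 + 1430×0.750 + 2020×0.297 = 3562.4 kg/min.
water fraction in K = 0.654.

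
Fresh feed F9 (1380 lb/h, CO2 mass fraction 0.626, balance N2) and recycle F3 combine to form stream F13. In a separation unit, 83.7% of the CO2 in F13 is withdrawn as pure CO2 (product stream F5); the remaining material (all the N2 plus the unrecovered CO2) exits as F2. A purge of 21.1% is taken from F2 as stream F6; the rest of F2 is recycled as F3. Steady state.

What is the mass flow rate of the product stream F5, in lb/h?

829.8 lb/h

CO2 in F13: m_A = 1380×0.626 + (1−0.211)·(1−0.837)·m_A, so m_A = 863.88/0.8714 = 991.38 lb/h.
Product F5 = 0.837×991.38 = 829.78 lb/h.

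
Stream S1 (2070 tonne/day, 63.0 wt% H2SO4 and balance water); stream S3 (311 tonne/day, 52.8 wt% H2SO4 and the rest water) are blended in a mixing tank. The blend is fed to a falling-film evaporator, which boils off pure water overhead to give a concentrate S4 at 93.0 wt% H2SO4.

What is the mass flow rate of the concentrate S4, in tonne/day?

1579 tonne/day

H2SO4 entering = 2070×0.630 + 311×0.528 = 1468.3 tonne/day.
All H2SO4 reports to S4, so S4 = 1468.3/0.930 = 1578.8 tonne/day.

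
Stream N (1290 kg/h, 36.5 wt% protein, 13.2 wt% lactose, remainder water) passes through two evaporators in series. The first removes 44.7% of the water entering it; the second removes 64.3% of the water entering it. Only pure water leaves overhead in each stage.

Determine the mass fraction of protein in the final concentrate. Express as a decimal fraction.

0.612

water in feed = 1290×0.503 = 648.87 kg/h.
After stage 1: water left = (1−0.447)×648.87 = 358.83; stream total = 999.96 kg/h.
After stage 2: water left = (1−0.643)×358.83 = 128.1; final concentrate = 769.23 kg/h.
protein fraction = 470.85/769.23 = 0.612.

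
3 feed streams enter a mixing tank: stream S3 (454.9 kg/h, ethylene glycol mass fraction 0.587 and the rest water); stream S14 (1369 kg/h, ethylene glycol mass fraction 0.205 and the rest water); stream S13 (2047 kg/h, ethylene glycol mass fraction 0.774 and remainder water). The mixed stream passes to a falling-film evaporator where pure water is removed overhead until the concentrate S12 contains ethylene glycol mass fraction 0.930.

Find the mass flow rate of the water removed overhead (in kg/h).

ethylene glycol entering = 454.9×0.587 + 1369×0.205 + 2047×0.774 = 2132 kg/h.
All ethylene glycol reports to S12, so S12 = 2132/0.930 = 2292.5 kg/h.
Total feed = 3870.9 kg/h; overhead = 3870.9 − 2292.5 = 1578.4 kg/h.

1578 kg/h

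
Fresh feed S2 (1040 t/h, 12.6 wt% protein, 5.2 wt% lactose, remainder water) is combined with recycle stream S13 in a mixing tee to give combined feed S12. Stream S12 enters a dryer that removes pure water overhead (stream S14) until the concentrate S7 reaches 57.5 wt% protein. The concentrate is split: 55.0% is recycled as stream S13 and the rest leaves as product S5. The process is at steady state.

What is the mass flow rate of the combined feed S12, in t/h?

Overall protein balance (none leaves overhead): protein in fresh feed = protein in product, i.e. 1040×0.126 = (1−0.550)·S7·0.575.
S7 = 131.04/(0.575×0.450) = 506.43 t/h.
Recycle S13 = 0.550×506.43 = 278.54 t/h.
Combined feed S12 = 1040 + 278.54 = 1318.5 t/h.

1319 t/h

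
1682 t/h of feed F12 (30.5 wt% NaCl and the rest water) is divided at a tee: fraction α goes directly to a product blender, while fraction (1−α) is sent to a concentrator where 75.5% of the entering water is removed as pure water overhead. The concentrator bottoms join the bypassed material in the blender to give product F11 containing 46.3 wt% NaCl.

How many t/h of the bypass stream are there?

588.1 t/h

All 1682×0.305 = 513.01 t/h of NaCl reaches F11, so F11 = 513.01/0.463 = 1108 t/h and vapour = 573.99 t/h.
The evaporator receives (1−α)·1682 of feed at 0.695 water and removes 0.755 of that water:
0.755×0.695×(1−α)×1682 = 573.99
(1−α) = 573.99/882.59 = 0.6503;  α = 0.3497.
Bypass flow = 0.3497×1682 = 588.12 t/h.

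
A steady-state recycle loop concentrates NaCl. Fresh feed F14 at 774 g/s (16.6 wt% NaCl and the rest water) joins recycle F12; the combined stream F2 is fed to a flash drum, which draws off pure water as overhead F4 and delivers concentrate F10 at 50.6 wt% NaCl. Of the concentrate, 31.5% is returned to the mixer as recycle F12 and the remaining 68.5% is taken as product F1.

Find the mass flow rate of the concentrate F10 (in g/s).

Overall NaCl balance (none leaves overhead): NaCl in fresh feed = NaCl in product, i.e. 774×0.166 = (1−0.315)·F10·0.506.
F10 = 128.48/(0.506×0.685) = 370.69 g/s.

370.7 g/s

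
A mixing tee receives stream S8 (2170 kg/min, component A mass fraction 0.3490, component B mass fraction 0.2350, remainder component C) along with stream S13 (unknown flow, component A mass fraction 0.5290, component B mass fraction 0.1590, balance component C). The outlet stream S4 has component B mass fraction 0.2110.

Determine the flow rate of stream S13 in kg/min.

Let S13 be the unknown flow. Total out = 2170 + S13.
component B balance: 509.95 + 0.159·S13 = 0.211·(2170 + S13)
(0.159 − 0.211)·S13 = 0.211×2170 − 509.95 = -52.08
S13 = -52.08 / -0.052 = 1001.5 kg/min

1002 kg/min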